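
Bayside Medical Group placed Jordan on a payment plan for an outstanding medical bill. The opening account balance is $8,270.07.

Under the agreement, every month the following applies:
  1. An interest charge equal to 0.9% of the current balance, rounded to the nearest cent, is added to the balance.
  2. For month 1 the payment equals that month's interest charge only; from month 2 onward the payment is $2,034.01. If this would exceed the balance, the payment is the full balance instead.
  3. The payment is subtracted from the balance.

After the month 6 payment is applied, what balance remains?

$0.00

Month 1: opening $8,270.07; interest $74.43 → $8,344.50; payment $74.43; balance $8,270.07
Month 2: opening $8,270.07; interest $74.43 → $8,344.50; payment $2,034.01; balance $6,310.49
Month 3: opening $6,310.49; interest $56.79 → $6,367.28; payment $2,034.01; balance $4,333.27
Month 4: opening $4,333.27; interest $39.00 → $4,372.27; payment $2,034.01; balance $2,338.26
Month 5: opening $2,338.26; interest $21.04 → $2,359.30; payment $2,034.01; balance $325.29
Month 6: opening $325.29; interest $2.93 → $328.22; payment $328.22; balance $0.00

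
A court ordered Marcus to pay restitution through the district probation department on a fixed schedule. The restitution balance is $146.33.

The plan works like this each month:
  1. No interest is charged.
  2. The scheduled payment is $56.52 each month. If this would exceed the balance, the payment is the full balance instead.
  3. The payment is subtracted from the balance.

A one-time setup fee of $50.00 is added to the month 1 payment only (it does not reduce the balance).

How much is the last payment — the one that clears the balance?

Month 1: opening $146.33; payment $56.52 (+ $50.00 fee); balance $89.81
Month 2: opening $89.81; payment $56.52; balance $33.29
Month 3: opening $33.29; payment $33.29; balance $0.00

$33.29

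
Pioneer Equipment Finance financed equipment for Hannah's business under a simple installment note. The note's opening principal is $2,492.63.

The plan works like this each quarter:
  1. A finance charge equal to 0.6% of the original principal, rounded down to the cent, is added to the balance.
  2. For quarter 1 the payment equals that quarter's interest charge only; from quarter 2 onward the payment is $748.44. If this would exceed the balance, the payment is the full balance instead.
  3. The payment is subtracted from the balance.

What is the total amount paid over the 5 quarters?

Quarter 1: opening $2,492.63; interest $14.95 → $2,507.58; payment $14.95; balance $2,492.63
Quarter 2: opening $2,492.63; interest $14.95 → $2,507.58; payment $748.44; balance $1,759.14
Quarter 3: opening $1,759.14; interest $14.95 → $1,774.09; payment $748.44; balance $1,025.65
Quarter 4: opening $1,025.65; interest $14.95 → $1,040.60; payment $748.44; balance $292.16
Quarter 5: opening $292.16; interest $14.95 → $307.11; payment $307.11; balance $0.00
Total paid: $2,567.38

$2,567.38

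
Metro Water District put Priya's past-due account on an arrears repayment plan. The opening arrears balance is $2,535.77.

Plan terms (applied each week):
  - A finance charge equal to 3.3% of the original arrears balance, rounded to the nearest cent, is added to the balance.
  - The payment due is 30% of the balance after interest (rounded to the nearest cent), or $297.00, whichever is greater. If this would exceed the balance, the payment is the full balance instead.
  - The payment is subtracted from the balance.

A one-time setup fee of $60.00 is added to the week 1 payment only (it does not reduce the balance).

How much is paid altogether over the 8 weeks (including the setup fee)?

$3,265.21

Week 1: $2,535.77 +$83.68 interest = $2,619.45; pay $785.84 (+ $60.00 fee) → $1,833.61
Week 2: $1,833.61 +$83.68 interest = $1,917.29; pay $575.19 → $1,342.10
Week 3: $1,342.10 +$83.68 interest = $1,425.78; pay $427.73 → $998.05
Week 4: $998.05 +$83.68 interest = $1,081.73; pay $324.52 → $757.21
Week 5: $757.21 +$83.68 interest = $840.89; pay $297.00 → $543.89
Week 6: $543.89 +$83.68 interest = $627.57; pay $297.00 → $330.57
Week 7: $330.57 +$83.68 interest = $414.25; pay $297.00 → $117.25
Week 8: $117.25 +$83.68 interest = $200.93; pay $200.93 → $0.00
Total paid: $3,265.21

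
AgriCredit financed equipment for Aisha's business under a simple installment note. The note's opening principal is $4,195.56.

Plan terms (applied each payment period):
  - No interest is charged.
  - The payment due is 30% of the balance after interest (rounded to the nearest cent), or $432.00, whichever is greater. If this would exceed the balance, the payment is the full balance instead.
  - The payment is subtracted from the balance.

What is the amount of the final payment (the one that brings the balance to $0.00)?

# | Opening | Payment | End bal
1 | $4,195.56 | $1,258.67 | $2,936.89
2 | $2,936.89 | $881.07 | $2,055.82
3 | $2,055.82 | $616.75 | $1,439.07
4 | $1,439.07 | $432.00 | $1,007.07
5 | $1,007.07 | $432.00 | $575.07
6 | $575.07 | $432.00 | $143.07
7 | $143.07 | $143.07 | $0.00

$143.07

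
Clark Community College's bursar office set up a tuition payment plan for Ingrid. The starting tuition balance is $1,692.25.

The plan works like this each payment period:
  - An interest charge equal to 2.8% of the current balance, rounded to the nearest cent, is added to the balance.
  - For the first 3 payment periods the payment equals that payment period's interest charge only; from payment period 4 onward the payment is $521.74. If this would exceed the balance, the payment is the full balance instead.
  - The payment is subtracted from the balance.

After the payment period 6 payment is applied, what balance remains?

Payment period 1: opening $1,692.25; interest $47.38 → $1,739.63; payment $47.38; balance $1,692.25
Payment period 2: opening $1,692.25; interest $47.38 → $1,739.63; payment $47.38; balance $1,692.25
Payment period 3: opening $1,692.25; interest $47.38 → $1,739.63; payment $47.38; balance $1,692.25
Payment period 4: opening $1,692.25; interest $47.38 → $1,739.63; payment $521.74; balance $1,217.89
Payment period 5: opening $1,217.89; interest $34.10 → $1,251.99; payment $521.74; balance $730.25
Payment period 6: opening $730.25; interest $20.45 → $750.70; payment $521.74; balance $228.96

$228.96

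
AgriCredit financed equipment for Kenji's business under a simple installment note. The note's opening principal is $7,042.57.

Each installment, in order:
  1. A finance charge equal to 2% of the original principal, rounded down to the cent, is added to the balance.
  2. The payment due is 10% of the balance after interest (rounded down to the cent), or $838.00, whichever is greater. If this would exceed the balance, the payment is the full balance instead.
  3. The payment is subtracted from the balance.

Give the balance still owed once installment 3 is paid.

$4,951.12

Installment 1: opening $7,042.57; interest $140.85 → $7,183.42; payment $838.00; balance $6,345.42
Installment 2: opening $6,345.42; interest $140.85 → $6,486.27; payment $838.00; balance $5,648.27
Installment 3: opening $5,648.27; interest $140.85 → $5,789.12; payment $838.00; balance $4,951.12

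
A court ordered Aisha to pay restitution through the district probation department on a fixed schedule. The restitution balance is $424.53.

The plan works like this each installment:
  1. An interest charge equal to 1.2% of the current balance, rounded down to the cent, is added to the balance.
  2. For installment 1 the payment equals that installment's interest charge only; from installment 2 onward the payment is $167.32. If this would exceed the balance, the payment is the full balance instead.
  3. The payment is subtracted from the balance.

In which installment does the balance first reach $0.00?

4

Installment 1: $424.53 +$5.09 interest = $429.62; pay $5.09 → $424.53
Installment 2: $424.53 +$5.09 interest = $429.62; pay $167.32 → $262.30
Installment 3: $262.30 +$3.14 interest = $265.44; pay $167.32 → $98.12
Installment 4: $98.12 +$1.17 interest = $99.29; pay $99.29 → $0.00
Balance reaches $0.00 in installment 4.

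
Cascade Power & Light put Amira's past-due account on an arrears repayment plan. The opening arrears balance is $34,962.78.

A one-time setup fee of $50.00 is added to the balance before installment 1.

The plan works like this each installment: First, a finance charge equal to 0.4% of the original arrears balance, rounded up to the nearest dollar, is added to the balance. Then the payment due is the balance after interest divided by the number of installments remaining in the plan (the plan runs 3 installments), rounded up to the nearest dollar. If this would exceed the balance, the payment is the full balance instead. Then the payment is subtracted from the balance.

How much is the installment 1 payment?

$11,718.00

Installment 1: opening $35,012.78; interest $140.00 → $35,152.78; payment $11,718.00; balance $23,434.78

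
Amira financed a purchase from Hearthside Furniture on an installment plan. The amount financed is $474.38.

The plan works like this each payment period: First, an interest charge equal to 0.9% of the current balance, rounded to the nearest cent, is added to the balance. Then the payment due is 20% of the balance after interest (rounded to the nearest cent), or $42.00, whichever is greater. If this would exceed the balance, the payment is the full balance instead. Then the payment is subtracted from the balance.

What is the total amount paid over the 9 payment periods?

# | Opening | Interest | Payment | End bal
1 | $474.38 | $4.27 | $95.73 | $382.92
2 | $382.92 | $3.45 | $77.27 | $309.10
3 | $309.10 | $2.78 | $62.38 | $249.50
4 | $249.50 | $2.25 | $50.35 | $201.40
5 | $201.40 | $1.81 | $42.00 | $161.21
6 | $161.21 | $1.45 | $42.00 | $120.66
7 | $120.66 | $1.09 | $42.00 | $79.75
8 | $79.75 | $0.72 | $42.00 | $38.47
9 | $38.47 | $0.35 | $38.82 | $0.00
Total paid: $492.55

$492.55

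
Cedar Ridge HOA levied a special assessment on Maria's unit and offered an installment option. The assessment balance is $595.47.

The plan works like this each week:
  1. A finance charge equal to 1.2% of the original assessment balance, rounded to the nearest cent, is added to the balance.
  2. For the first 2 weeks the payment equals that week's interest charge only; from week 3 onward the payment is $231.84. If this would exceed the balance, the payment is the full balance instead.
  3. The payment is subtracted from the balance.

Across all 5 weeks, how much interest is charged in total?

Week 1: opening $595.47; interest $7.15 → $602.62; payment $7.15; balance $595.47
Week 2: opening $595.47; interest $7.15 → $602.62; payment $7.15; balance $595.47
Week 3: opening $595.47; interest $7.15 → $602.62; payment $231.84; balance $370.78
Week 4: opening $370.78; interest $7.15 → $377.93; payment $231.84; balance $146.09
Week 5: opening $146.09; interest $7.15 → $153.24; payment $153.24; balance $0.00
Total interest: $7.15 + $7.15 + $7.15 + $7.15 + $7.15 = $35.75

$35.75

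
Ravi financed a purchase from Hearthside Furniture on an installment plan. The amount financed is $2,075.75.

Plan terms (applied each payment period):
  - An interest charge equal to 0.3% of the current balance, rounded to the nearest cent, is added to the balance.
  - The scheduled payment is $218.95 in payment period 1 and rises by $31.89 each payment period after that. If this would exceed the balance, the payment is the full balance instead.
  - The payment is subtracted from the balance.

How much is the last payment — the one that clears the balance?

Payment period 1: opening $2,075.75; interest $6.23 → $2,081.98; payment $218.95; balance $1,863.03
Payment period 2: opening $1,863.03; interest $5.59 → $1,868.62; payment $250.84; balance $1,617.78
Payment period 3: opening $1,617.78; interest $4.85 → $1,622.63; payment $282.73; balance $1,339.90
Payment period 4: opening $1,339.90; interest $4.02 → $1,343.92; payment $314.62; balance $1,029.30
Payment period 5: opening $1,029.30; interest $3.09 → $1,032.39; payment $346.51; balance $685.88
Payment period 6: opening $685.88; interest $2.06 → $687.94; payment $378.40; balance $309.54
Payment period 7: opening $309.54; interest $0.93 → $310.47; payment $310.47; balance $0.00

$310.47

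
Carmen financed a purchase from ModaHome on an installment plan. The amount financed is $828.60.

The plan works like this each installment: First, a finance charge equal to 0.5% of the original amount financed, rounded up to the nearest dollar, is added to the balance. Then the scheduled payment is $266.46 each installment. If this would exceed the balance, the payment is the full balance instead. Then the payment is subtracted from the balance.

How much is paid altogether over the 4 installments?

# | Opening | Interest | Payment | End bal
1 | $828.60 | $5.00 | $266.46 | $567.14
2 | $567.14 | $5.00 | $266.46 | $305.68
3 | $305.68 | $5.00 | $266.46 | $44.22
4 | $44.22 | $5.00 | $49.22 | $0.00
Total paid: $848.60

$848.60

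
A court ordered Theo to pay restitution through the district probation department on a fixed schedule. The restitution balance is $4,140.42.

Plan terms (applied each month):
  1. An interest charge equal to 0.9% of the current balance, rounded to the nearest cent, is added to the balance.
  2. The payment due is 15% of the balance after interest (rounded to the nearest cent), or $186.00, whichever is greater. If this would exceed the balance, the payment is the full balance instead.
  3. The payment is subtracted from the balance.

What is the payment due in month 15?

$138.84

Month 1: $4,140.42 +$37.26 interest = $4,177.68; pay $626.65 → $3,551.03
Month 2: $3,551.03 +$31.96 interest = $3,582.99; pay $537.45 → $3,045.54
Month 3: $3,045.54 +$27.41 interest = $3,072.95; pay $460.94 → $2,612.01
Month 4: $2,612.01 +$23.51 interest = $2,635.52; pay $395.33 → $2,240.19
Month 5: $2,240.19 +$20.16 interest = $2,260.35; pay $339.05 → $1,921.30
Month 6: $1,921.30 +$17.29 interest = $1,938.59; pay $290.79 → $1,647.80
Month 7: $1,647.80 +$14.83 interest = $1,662.63; pay $249.39 → $1,413.24
Month 8: $1,413.24 +$12.72 interest = $1,425.96; pay $213.89 → $1,212.07
Month 9: $1,212.07 +$10.91 interest = $1,222.98; pay $186.00 → $1,036.98
Month 10: $1,036.98 +$9.33 interest = $1,046.31; pay $186.00 → $860.31
Month 11: $860.31 +$7.74 interest = $868.05; pay $186.00 → $682.05
Month 12: $682.05 +$6.14 interest = $688.19; pay $186.00 → $502.19
Month 13: $502.19 +$4.52 interest = $506.71; pay $186.00 → $320.71
Month 14: $320.71 +$2.89 interest = $323.60; pay $186.00 → $137.60
Month 15: $137.60 +$1.24 interest = $138.84; pay $138.84 → $0.00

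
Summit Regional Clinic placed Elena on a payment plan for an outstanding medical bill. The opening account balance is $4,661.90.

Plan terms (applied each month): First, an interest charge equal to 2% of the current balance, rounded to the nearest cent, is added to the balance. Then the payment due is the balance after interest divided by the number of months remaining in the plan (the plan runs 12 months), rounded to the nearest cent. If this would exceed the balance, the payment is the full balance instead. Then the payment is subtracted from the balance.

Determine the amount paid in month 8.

# | Opening | Interest | Payment | End bal
1 | $4,661.90 | $93.24 | $396.26 | $4,358.88
2 | $4,358.88 | $87.18 | $404.19 | $4,041.87
3 | $4,041.87 | $80.84 | $412.27 | $3,710.44
4 | $3,710.44 | $74.21 | $420.52 | $3,364.13
5 | $3,364.13 | $67.28 | $428.93 | $3,002.48
6 | $3,002.48 | $60.05 | $437.50 | $2,625.03
7 | $2,625.03 | $52.50 | $446.26 | $2,231.27
8 | $2,231.27 | $44.63 | $455.18 | $1,820.72

$455.18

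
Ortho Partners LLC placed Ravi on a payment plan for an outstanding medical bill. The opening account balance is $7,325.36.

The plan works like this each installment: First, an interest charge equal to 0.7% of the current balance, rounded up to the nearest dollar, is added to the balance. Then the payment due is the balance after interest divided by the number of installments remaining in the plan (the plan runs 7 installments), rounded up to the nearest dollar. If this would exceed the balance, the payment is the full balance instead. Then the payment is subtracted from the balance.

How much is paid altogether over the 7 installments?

Installment 1: opening $7,325.36; interest $52.00 → $7,377.36; payment $1,054.00; balance $6,323.36
Installment 2: opening $6,323.36; interest $45.00 → $6,368.36; payment $1,062.00; balance $5,306.36
Installment 3: opening $5,306.36; interest $38.00 → $5,344.36; payment $1,069.00; balance $4,275.36
Installment 4: opening $4,275.36; interest $30.00 → $4,305.36; payment $1,077.00; balance $3,228.36
Installment 5: opening $3,228.36; interest $23.00 → $3,251.36; payment $1,084.00; balance $2,167.36
Installment 6: opening $2,167.36; interest $16.00 → $2,183.36; payment $1,092.00; balance $1,091.36
Installment 7: opening $1,091.36; interest $8.00 → $1,099.36; payment $1,099.36; balance $0.00
Total paid: $7,537.36

$7,537.36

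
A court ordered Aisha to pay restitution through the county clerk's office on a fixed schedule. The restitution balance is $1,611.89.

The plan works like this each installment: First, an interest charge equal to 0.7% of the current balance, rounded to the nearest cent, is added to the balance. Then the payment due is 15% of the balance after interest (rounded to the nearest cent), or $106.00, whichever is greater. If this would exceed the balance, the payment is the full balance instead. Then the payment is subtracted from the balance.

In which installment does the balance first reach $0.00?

Installment 1: opening $1,611.89; interest $11.28 → $1,623.17; payment $243.48; balance $1,379.69
Installment 2: opening $1,379.69; interest $9.66 → $1,389.35; payment $208.40; balance $1,180.95
Installment 3: opening $1,180.95; interest $8.27 → $1,189.22; payment $178.38; balance $1,010.84
Installment 4: opening $1,010.84; interest $7.08 → $1,017.92; payment $152.69; balance $865.23
Installment 5: opening $865.23; interest $6.06 → $871.29; payment $130.69; balance $740.60
Installment 6: opening $740.60; interest $5.18 → $745.78; payment $111.87; balance $633.91
Installment 7: opening $633.91; interest $4.44 → $638.35; payment $106.00; balance $532.35
Installment 8: opening $532.35; interest $3.73 → $536.08; payment $106.00; balance $430.08
Installment 9: opening $430.08; interest $3.01 → $433.09; payment $106.00; balance $327.09
Installment 10: opening $327.09; interest $2.29 → $329.38; payment $106.00; balance $223.38
Installment 11: opening $223.38; interest $1.56 → $224.94; payment $106.00; balance $118.94
Installment 12: opening $118.94; interest $0.83 → $119.77; payment $106.00; balance $13.77
Installment 13: opening $13.77; interest $0.10 → $13.87; payment $13.87; balance $0.00
Balance reaches $0.00 in installment 13.

13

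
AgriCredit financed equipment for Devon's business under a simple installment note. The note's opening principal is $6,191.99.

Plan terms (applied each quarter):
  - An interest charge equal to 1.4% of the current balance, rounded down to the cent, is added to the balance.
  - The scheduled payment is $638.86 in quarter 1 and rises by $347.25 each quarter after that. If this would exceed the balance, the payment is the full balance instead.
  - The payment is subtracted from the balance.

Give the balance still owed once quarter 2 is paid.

Quarter 1: $6,191.99 +$86.68 interest = $6,278.67; pay $638.86 → $5,639.81
Quarter 2: $5,639.81 +$78.95 interest = $5,718.76; pay $986.11 → $4,732.65

$4,732.65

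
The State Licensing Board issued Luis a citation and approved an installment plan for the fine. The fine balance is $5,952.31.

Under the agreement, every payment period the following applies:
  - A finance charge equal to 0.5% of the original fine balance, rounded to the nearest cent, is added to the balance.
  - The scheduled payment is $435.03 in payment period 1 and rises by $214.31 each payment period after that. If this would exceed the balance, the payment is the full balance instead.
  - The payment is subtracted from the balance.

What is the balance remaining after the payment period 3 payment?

$4,093.57

# | Opening | Interest | Payment | End bal
1 | $5,952.31 | $29.76 | $435.03 | $5,547.04
2 | $5,547.04 | $29.76 | $649.34 | $4,927.46
3 | $4,927.46 | $29.76 | $863.65 | $4,093.57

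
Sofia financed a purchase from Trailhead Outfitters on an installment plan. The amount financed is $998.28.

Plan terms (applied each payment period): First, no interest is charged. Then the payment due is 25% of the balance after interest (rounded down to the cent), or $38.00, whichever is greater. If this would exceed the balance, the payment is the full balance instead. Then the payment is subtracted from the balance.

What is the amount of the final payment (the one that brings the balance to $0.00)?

$19.27

Payment period 1: opening $998.28; payment $249.57; balance $748.71
Payment period 2: opening $748.71; payment $187.17; balance $561.54
Payment period 3: opening $561.54; payment $140.38; balance $421.16
Payment period 4: opening $421.16; payment $105.29; balance $315.87
Payment period 5: opening $315.87; payment $78.96; balance $236.91
Payment period 6: opening $236.91; payment $59.22; balance $177.69
Payment period 7: opening $177.69; payment $44.42; balance $133.27
Payment period 8: opening $133.27; payment $38.00; balance $95.27
Payment period 9: opening $95.27; payment $38.00; balance $57.27
Payment period 10: opening $57.27; payment $38.00; balance $19.27
Payment period 11: opening $19.27; payment $19.27; balance $0.00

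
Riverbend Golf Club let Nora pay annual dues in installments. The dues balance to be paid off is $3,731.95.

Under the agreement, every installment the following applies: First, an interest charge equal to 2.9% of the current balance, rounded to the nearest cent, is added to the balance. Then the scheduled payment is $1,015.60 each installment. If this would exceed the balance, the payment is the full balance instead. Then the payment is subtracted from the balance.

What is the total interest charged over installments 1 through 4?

$271.95

Installment 1: $3,731.95 +$108.23 interest = $3,840.18; pay $1,015.60 → $2,824.58
Installment 2: $2,824.58 +$81.91 interest = $2,906.49; pay $1,015.60 → $1,890.89
Installment 3: $1,890.89 +$54.84 interest = $1,945.73; pay $1,015.60 → $930.13
Installment 4: $930.13 +$26.97 interest = $957.10; pay $957.10 → $0.00
Total interest: $108.23 + $81.91 + $54.84 + $26.97 = $271.95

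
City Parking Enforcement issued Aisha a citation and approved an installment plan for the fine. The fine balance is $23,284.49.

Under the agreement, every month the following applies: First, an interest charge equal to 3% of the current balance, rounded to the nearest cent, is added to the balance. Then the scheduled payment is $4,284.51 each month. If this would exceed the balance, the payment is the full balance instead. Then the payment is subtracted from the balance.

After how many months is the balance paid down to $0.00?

7

# | Opening | Interest | Payment | End bal
1 | $23,284.49 | $698.53 | $4,284.51 | $19,698.51
2 | $19,698.51 | $590.96 | $4,284.51 | $16,004.96
3 | $16,004.96 | $480.15 | $4,284.51 | $12,200.60
4 | $12,200.60 | $366.02 | $4,284.51 | $8,282.11
5 | $8,282.11 | $248.46 | $4,284.51 | $4,246.06
6 | $4,246.06 | $127.38 | $4,284.51 | $88.93
7 | $88.93 | $2.67 | $91.60 | $0.00
Balance reaches $0.00 in month 7.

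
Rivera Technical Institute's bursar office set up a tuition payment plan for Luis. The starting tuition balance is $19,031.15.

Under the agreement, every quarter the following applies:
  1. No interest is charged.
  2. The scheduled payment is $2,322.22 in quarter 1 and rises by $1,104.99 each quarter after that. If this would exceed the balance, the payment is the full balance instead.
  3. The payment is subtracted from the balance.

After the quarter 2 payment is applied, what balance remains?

$13,281.72

Quarter 1: opening $19,031.15; payment $2,322.22; balance $16,708.93
Quarter 2: opening $16,708.93; payment $3,427.21; balance $13,281.72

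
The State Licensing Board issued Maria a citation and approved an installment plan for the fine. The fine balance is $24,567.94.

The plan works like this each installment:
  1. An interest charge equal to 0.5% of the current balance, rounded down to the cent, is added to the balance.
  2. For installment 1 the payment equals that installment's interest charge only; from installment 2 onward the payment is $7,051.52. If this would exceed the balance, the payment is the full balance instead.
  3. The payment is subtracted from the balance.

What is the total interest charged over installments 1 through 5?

Installment 1: opening $24,567.94; interest $122.83 → $24,690.77; payment $122.83; balance $24,567.94
Installment 2: opening $24,567.94; interest $122.83 → $24,690.77; payment $7,051.52; balance $17,639.25
Installment 3: opening $17,639.25; interest $88.19 → $17,727.44; payment $7,051.52; balance $10,675.92
Installment 4: opening $10,675.92; interest $53.37 → $10,729.29; payment $7,051.52; balance $3,677.77
Installment 5: opening $3,677.77; interest $18.38 → $3,696.15; payment $3,696.15; balance $0.00
Total interest: $122.83 + $122.83 + $88.19 + $53.37 + $18.38 = $405.60

$405.60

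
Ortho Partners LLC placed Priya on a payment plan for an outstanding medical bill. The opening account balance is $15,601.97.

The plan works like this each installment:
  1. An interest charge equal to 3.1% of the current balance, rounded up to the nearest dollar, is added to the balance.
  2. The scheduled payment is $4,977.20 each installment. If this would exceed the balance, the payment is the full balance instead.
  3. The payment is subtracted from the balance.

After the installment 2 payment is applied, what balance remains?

Installment 1: opening $15,601.97; interest $484.00 → $16,085.97; payment $4,977.20; balance $11,108.77
Installment 2: opening $11,108.77; interest $345.00 → $11,453.77; payment $4,977.20; balance $6,476.57

$6,476.57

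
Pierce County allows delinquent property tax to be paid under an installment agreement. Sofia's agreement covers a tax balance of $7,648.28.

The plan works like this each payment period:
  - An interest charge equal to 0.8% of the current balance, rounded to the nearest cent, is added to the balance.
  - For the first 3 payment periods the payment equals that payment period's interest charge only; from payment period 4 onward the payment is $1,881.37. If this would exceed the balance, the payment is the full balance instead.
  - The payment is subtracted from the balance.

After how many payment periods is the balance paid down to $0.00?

# | Opening | Interest | Payment | End bal
1 | $7,648.28 | $61.19 | $61.19 | $7,648.28
2 | $7,648.28 | $61.19 | $61.19 | $7,648.28
3 | $7,648.28 | $61.19 | $61.19 | $7,648.28
4 | $7,648.28 | $61.19 | $1,881.37 | $5,828.10
5 | $5,828.10 | $46.62 | $1,881.37 | $3,993.35
6 | $3,993.35 | $31.95 | $1,881.37 | $2,143.93
7 | $2,143.93 | $17.15 | $1,881.37 | $279.71
8 | $279.71 | $2.24 | $281.95 | $0.00
Balance reaches $0.00 in payment period 8.

8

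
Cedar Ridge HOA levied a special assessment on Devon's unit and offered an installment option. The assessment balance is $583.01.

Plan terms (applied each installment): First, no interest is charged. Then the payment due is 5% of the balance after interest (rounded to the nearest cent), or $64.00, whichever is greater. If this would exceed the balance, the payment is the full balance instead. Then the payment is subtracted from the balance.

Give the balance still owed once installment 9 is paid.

Installment 1: opening $583.01; payment $64.00; balance $519.01
Installment 2: opening $519.01; payment $64.00; balance $455.01
Installment 3: opening $455.01; payment $64.00; balance $391.01
Installment 4: opening $391.01; payment $64.00; balance $327.01
Installment 5: opening $327.01; payment $64.00; balance $263.01
Installment 6: opening $263.01; payment $64.00; balance $199.01
Installment 7: opening $199.01; payment $64.00; balance $135.01
Installment 8: opening $135.01; payment $64.00; balance $71.01
Installment 9: opening $71.01; payment $64.00; balance $7.01

$7.01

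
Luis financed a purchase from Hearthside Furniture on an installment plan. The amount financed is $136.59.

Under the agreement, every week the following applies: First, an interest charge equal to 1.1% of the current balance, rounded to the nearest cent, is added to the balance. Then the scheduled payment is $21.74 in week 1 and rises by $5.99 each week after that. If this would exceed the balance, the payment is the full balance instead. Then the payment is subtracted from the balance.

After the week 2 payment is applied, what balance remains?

$89.90

Week 1: $136.59 +$1.50 interest = $138.09; pay $21.74 → $116.35
Week 2: $116.35 +$1.28 interest = $117.63; pay $27.73 → $89.90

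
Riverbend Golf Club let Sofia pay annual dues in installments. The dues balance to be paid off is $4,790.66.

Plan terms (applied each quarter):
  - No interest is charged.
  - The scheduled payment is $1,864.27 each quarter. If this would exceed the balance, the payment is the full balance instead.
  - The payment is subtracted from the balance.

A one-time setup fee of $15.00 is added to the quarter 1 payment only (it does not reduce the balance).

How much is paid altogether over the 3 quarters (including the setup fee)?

Quarter 1: opening $4,790.66; payment $1,864.27 (+ $15.00 fee); balance $2,926.39
Quarter 2: opening $2,926.39; payment $1,864.27; balance $1,062.12
Quarter 3: opening $1,062.12; payment $1,062.12; balance $0.00
Total paid: $4,805.66

$4,805.66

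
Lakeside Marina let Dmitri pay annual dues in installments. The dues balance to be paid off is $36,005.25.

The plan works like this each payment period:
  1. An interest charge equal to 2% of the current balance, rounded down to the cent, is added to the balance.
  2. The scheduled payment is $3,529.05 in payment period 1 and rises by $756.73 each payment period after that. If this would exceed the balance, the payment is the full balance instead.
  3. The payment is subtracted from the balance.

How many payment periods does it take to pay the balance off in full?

7

Payment period 1: $36,005.25 +$720.10 interest = $36,725.35; pay $3,529.05 → $33,196.30
Payment period 2: $33,196.30 +$663.92 interest = $33,860.22; pay $4,285.78 → $29,574.44
Payment period 3: $29,574.44 +$591.48 interest = $30,165.92; pay $5,042.51 → $25,123.41
Payment period 4: $25,123.41 +$502.46 interest = $25,625.87; pay $5,799.24 → $19,826.63
Payment period 5: $19,826.63 +$396.53 interest = $20,223.16; pay $6,555.97 → $13,667.19
Payment period 6: $13,667.19 +$273.34 interest = $13,940.53; pay $7,312.70 → $6,627.83
Payment period 7: $6,627.83 +$132.55 interest = $6,760.38; pay $6,760.38 → $0.00
Balance reaches $0.00 in payment period 7.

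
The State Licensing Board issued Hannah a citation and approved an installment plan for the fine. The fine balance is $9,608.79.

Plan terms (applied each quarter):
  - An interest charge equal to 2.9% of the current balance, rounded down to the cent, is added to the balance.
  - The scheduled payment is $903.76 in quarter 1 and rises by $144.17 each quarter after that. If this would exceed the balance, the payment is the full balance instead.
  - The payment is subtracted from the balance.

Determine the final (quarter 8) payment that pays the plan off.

$1,703.16

# | Opening | Interest | Payment | End bal
1 | $9,608.79 | $278.65 | $903.76 | $8,983.68
2 | $8,983.68 | $260.52 | $1,047.93 | $8,196.27
3 | $8,196.27 | $237.69 | $1,192.10 | $7,241.86
4 | $7,241.86 | $210.01 | $1,336.27 | $6,115.60
5 | $6,115.60 | $177.35 | $1,480.44 | $4,812.51
6 | $4,812.51 | $139.56 | $1,624.61 | $3,327.46
7 | $3,327.46 | $96.49 | $1,768.78 | $1,655.17
8 | $1,655.17 | $47.99 | $1,703.16 | $0.00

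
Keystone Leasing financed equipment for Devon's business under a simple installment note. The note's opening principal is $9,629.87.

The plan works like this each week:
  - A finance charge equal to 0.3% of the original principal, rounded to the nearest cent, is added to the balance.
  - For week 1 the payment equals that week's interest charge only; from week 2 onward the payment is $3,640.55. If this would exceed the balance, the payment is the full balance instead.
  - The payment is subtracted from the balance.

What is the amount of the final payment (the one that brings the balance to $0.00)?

# | Opening | Interest | Payment | End bal
1 | $9,629.87 | $28.89 | $28.89 | $9,629.87
2 | $9,629.87 | $28.89 | $3,640.55 | $6,018.21
3 | $6,018.21 | $28.89 | $3,640.55 | $2,406.55
4 | $2,406.55 | $28.89 | $2,435.44 | $0.00

$2,435.44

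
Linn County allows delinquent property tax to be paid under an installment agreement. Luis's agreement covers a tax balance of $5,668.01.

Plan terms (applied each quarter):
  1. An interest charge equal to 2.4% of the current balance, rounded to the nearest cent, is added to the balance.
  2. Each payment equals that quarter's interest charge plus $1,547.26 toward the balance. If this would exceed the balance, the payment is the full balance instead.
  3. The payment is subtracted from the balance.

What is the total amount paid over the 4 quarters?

$5,989.33

Quarter 1: opening $5,668.01; interest $136.03 → $5,804.04; payment $1,683.29; balance $4,120.75
Quarter 2: opening $4,120.75; interest $98.90 → $4,219.65; payment $1,646.16; balance $2,573.49
Quarter 3: opening $2,573.49; interest $61.76 → $2,635.25; payment $1,609.02; balance $1,026.23
Quarter 4: opening $1,026.23; interest $24.63 → $1,050.86; payment $1,050.86; balance $0.00
Total paid: $5,989.33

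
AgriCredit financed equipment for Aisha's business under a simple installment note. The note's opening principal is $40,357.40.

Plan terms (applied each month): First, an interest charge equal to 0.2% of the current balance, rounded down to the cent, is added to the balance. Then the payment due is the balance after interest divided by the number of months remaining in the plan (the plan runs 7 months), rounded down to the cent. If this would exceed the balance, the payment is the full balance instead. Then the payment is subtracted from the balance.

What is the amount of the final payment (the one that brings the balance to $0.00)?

$5,846.54

Month 1: $40,357.40 +$80.71 interest = $40,438.11; pay $5,776.87 → $34,661.24
Month 2: $34,661.24 +$69.32 interest = $34,730.56; pay $5,788.42 → $28,942.14
Month 3: $28,942.14 +$57.88 interest = $29,000.02; pay $5,800.00 → $23,200.02
Month 4: $23,200.02 +$46.40 interest = $23,246.42; pay $5,811.60 → $17,434.82
Month 5: $17,434.82 +$34.86 interest = $17,469.68; pay $5,823.22 → $11,646.46
Month 6: $11,646.46 +$23.29 interest = $11,669.75; pay $5,834.87 → $5,834.88
Month 7: $5,834.88 +$11.66 interest = $5,846.54; pay $5,846.54 → $0.00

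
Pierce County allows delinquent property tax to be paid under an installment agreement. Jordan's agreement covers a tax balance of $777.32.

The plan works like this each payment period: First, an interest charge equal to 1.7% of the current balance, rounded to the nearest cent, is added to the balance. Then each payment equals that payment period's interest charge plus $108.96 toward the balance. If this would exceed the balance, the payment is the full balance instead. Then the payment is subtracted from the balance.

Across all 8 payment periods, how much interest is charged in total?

# | Opening | Interest | Payment | End bal
1 | $777.32 | $13.21 | $122.17 | $668.36
2 | $668.36 | $11.36 | $120.32 | $559.40
3 | $559.40 | $9.51 | $118.47 | $450.44
4 | $450.44 | $7.66 | $116.62 | $341.48
5 | $341.48 | $5.81 | $114.77 | $232.52
6 | $232.52 | $3.95 | $112.91 | $123.56
7 | $123.56 | $2.10 | $111.06 | $14.60
8 | $14.60 | $0.25 | $14.85 | $0.00
Total interest: $13.21 + $11.36 + $9.51 + $7.66 + $5.81 + $3.95 + $2.10 + $0.25 = $53.85

$53.85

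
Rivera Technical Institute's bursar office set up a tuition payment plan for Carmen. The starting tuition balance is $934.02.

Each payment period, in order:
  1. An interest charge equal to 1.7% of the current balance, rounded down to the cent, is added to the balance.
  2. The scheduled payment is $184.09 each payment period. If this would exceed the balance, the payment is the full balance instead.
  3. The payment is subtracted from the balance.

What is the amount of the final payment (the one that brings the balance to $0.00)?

Payment period 1: opening $934.02; interest $15.87 → $949.89; payment $184.09; balance $765.80
Payment period 2: opening $765.80; interest $13.01 → $778.81; payment $184.09; balance $594.72
Payment period 3: opening $594.72; interest $10.11 → $604.83; payment $184.09; balance $420.74
Payment period 4: opening $420.74; interest $7.15 → $427.89; payment $184.09; balance $243.80
Payment period 5: opening $243.80; interest $4.14 → $247.94; payment $184.09; balance $63.85
Payment period 6: opening $63.85; interest $1.08 → $64.93; payment $64.93; balance $0.00

$64.93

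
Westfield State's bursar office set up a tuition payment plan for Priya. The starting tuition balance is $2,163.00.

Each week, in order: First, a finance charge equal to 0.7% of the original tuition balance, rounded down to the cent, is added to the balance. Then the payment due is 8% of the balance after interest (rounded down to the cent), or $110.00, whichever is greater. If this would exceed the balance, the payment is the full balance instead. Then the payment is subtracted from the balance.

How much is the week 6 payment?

$120.00

Week 1: $2,163.00 +$15.14 interest = $2,178.14; pay $174.25 → $2,003.89
Week 2: $2,003.89 +$15.14 interest = $2,019.03; pay $161.52 → $1,857.51
Week 3: $1,857.51 +$15.14 interest = $1,872.65; pay $149.81 → $1,722.84
Week 4: $1,722.84 +$15.14 interest = $1,737.98; pay $139.03 → $1,598.95
Week 5: $1,598.95 +$15.14 interest = $1,614.09; pay $129.12 → $1,484.97
Week 6: $1,484.97 +$15.14 interest = $1,500.11; pay $120.00 → $1,380.11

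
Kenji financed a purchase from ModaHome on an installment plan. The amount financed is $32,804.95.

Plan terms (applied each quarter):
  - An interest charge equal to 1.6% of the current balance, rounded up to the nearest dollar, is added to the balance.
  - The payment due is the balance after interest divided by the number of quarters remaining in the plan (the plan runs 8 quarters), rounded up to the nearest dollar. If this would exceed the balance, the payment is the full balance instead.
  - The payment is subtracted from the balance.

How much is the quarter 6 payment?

$4,511.00

# | Opening | Interest | Payment | End bal
1 | $32,804.95 | $525.00 | $4,167.00 | $29,162.95
2 | $29,162.95 | $467.00 | $4,233.00 | $25,396.95
3 | $25,396.95 | $407.00 | $4,301.00 | $21,502.95
4 | $21,502.95 | $345.00 | $4,370.00 | $17,477.95
5 | $17,477.95 | $280.00 | $4,440.00 | $13,317.95
6 | $13,317.95 | $214.00 | $4,511.00 | $9,020.95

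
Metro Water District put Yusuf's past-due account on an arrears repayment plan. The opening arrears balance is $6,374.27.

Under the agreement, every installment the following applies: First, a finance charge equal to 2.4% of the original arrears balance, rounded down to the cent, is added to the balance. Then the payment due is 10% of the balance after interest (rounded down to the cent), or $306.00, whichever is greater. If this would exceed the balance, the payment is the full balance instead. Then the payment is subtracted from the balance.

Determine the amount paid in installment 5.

$480.86

# | Opening | Interest | Payment | End bal
1 | $6,374.27 | $152.98 | $652.72 | $5,874.53
2 | $5,874.53 | $152.98 | $602.75 | $5,424.76
3 | $5,424.76 | $152.98 | $557.77 | $5,019.97
4 | $5,019.97 | $152.98 | $517.29 | $4,655.66
5 | $4,655.66 | $152.98 | $480.86 | $4,327.78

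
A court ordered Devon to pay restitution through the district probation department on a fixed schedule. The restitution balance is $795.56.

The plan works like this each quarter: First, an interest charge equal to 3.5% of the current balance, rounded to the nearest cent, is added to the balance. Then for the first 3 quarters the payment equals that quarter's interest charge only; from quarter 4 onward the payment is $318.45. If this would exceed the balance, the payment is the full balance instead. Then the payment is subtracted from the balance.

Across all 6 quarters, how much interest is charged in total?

Quarter 1: opening $795.56; interest $27.84 → $823.40; payment $27.84; balance $795.56
Quarter 2: opening $795.56; interest $27.84 → $823.40; payment $27.84; balance $795.56
Quarter 3: opening $795.56; interest $27.84 → $823.40; payment $27.84; balance $795.56
Quarter 4: opening $795.56; interest $27.84 → $823.40; payment $318.45; balance $504.95
Quarter 5: opening $504.95; interest $17.67 → $522.62; payment $318.45; balance $204.17
Quarter 6: opening $204.17; interest $7.15 → $211.32; payment $211.32; balance $0.00
Total interest: $27.84 + $27.84 + $27.84 + $27.84 + $17.67 + $7.15 = $136.18

$136.18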